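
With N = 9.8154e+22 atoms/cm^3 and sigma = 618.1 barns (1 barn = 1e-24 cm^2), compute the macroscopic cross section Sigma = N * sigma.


Sigma = N * sigma_barns * 1e-24
Sigma = 9.8154e+22 * 618.1 * 1e-24
Sigma = 60.669 /cm

60.669


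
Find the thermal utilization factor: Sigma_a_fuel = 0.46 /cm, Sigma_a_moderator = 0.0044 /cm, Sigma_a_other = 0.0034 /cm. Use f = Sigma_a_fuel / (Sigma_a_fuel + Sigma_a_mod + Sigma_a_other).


f = Sigma_a_fuel / (Sigma_a_fuel + Sigma_a_mod + Sigma_a_other)
f = 0.46 / (0.46 + 0.0044 + 0.0034)
f = 0.98333

0.98333


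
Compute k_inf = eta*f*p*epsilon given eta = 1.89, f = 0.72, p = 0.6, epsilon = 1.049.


k_inf = eta * f * p * epsilon
k_inf = 1.89 * 0.72 * 0.6 * 1.049
k_inf = 0.85649

0.85649


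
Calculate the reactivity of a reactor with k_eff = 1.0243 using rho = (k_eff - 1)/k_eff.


rho = (k_eff - 1) / k_eff
rho = (1.0243 - 1) / 1.0243
rho = 0.023724

0.023724


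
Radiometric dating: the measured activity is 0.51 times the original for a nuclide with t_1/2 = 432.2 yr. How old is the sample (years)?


lambda = ln(2) / t_half = ln(2) / 432.2 = 0.001603765 /yr
t = -ln(A/A0) / lambda
t = -ln(0.51) / 0.001603765
t = 419.85 yr

419.85


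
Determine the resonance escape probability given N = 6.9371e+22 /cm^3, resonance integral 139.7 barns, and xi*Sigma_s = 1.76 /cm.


p = exp(-N * I * 1e-24 / (xi*Sigma_s))
p = exp(-6.9371e+22 * 139.7 * 1e-24 / 1.76)
p = 0.0040610

0.0040610


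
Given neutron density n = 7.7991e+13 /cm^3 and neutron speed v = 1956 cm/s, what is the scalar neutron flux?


phi = n * v
phi = 7.7991e+13 * 1956
phi = 1.5255e+17 /cm^2/s

1.5255e+17


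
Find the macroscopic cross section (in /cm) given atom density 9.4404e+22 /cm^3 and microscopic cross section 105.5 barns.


Sigma = N * sigma_barns * 1e-24
Sigma = 9.4404e+22 * 105.5 * 1e-24
Sigma = 9.9596 /cm

9.9596


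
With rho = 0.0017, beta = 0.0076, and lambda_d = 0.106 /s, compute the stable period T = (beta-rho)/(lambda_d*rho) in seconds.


T = (beta - rho) / (lambda_d * rho)
T = (0.0076 - 0.0017) / (0.106 * 0.0017)
T = 32.741 s

32.741


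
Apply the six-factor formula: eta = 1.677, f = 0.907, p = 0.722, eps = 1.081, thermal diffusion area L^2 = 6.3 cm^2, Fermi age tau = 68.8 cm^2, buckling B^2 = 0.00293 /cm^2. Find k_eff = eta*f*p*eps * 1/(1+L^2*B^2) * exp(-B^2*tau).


k_inf = eta*f*p*eps = 1.677*0.907*0.722*1.081 = 1.187144
P_TNL = 1/(1 + L^2*B^2) = 1/(1 + 6.3*0.00293) = 0.9818756
P_FNL = exp(-B^2*tau) = exp(-0.00293*68.8) = 0.8174349
k_eff = k_inf * P_TNL * P_FNL = 1.187144 * 0.9818756 * 0.8174349
k_eff = 0.95282

0.95282


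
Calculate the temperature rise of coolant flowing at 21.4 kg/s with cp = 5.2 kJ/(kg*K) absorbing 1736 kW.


dT = Q / (m_dot * cp)
dT = 1736 / (21.4 * 5.2)
dT = 15.600 C

15.600


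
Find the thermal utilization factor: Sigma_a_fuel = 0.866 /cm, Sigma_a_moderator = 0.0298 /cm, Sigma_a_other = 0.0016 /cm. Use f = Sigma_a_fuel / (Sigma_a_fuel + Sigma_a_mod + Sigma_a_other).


f = Sigma_a_fuel / (Sigma_a_fuel + Sigma_a_mod + Sigma_a_other)
f = 0.866 / (0.866 + 0.0298 + 0.0016)
f = 0.96501

0.96501


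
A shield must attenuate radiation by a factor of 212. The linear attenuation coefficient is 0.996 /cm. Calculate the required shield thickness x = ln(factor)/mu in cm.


x = ln(factor) / mu
x = ln(212) / 0.996
x = 5.3781 cm

5.3781


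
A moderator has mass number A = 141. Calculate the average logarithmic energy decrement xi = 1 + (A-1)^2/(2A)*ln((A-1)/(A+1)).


xi = 1 + (A-1)^2/(2A) * ln((A-1)/(A+1))
xi = 1 + (141-1)^2/(2*141) * ln((141-1)/(141 +1))
xi = 0.014118

0.014118


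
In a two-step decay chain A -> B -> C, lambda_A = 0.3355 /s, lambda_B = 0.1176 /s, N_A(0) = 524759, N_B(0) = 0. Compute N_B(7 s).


N_B(t) = lambda_A * N_A0 / (lambda_B - lambda_A) * [exp(-lambda_A*t) - exp(-lambda_B*t)]
exp(-0.3355*7) = 0.09551232; exp(-0.1176*7) = 0.4390245
N_B = 0.3355 * 524759 / (0.1176 - 0.3355) * (0.09551232 - 0.4390245)
N_B = 277548

277548


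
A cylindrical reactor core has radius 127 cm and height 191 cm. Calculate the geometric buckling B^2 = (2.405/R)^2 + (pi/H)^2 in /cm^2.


B^2 = (2.405/R)^2 + (pi/H)^2
B^2 = (2.405/127)^2 + (pi/191)^2
B^2 = 6.2915e-04 /cm^2

6.2915e-04


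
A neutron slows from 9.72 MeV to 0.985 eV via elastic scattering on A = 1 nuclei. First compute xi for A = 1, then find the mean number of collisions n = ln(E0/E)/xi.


xi = 1 + (A-1)^2/(2A)*ln((A-1)/(A+1)) = 1 (for A = 1)
n = ln(E0/E) / xi
n = ln(9.72e6 / 0.985) / 1
n = ln(9.868020e+06) / 1 = 16.105

16.105


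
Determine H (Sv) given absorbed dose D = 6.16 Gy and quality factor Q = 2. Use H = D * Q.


H = D * Q
H = 6.16 * 2
H = 12.320 Sv

12.320


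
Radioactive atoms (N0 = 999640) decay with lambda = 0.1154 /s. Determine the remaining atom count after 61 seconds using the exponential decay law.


N = N0 * exp(-lambda * t)
N = 999640 * exp(-0.1154 * 61)
N = 876.34

876.34


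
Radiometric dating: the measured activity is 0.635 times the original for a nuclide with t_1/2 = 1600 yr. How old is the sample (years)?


lambda = ln(2) / t_half = ln(2) / 1600 = 4.332170e-04 /yr
t = -ln(A/A0) / lambda
t = -ln(0.635) / 4.332170e-04
t = 1048.3 yr

1048.3


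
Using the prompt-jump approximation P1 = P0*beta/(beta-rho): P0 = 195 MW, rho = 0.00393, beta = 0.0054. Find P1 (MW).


P1/P0 = beta / (beta - rho)
P1/P0 = 0.0054 / (0.0054 - 0.00393) = 3.673469
P1 = 195 * 3.673469 = 716.33 MW

716.33


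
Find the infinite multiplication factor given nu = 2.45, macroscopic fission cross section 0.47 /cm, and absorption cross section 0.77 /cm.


k_inf = nu * Sigma_f / Sigma_a
k_inf = 2.45 * 0.47 / 0.77
k_inf = 1.4955

1.4955


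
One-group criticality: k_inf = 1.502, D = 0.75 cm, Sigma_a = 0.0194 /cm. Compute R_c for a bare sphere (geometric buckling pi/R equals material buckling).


L^2 = D / Sigma_a = 0.75 / 0.0194 = 38.65979 cm^2
B_m^2 = (k_inf - 1) / L^2 = (1.502 - 1) / 38.65979 = 0.01298507 /cm^2
For a bare sphere: B_g = pi/R, so R_c = pi / sqrt(B_m^2)
R_c = pi / sqrt(0.01298507) = 27.569 cm

27.569


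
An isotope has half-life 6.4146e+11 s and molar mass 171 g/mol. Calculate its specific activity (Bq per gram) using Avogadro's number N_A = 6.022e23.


lambda = ln(2) / t_half = ln(2) / 6.4146e+11 = 1.080577e-12 /s
SA = lambda * N_A / M
SA = 1.080577e-12 * 6.022e23 / 171
SA = 3.8054e+09 Bq/g

3.8054e+09


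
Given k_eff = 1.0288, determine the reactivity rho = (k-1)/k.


rho = (k_eff - 1) / k_eff
rho = (1.0288 - 1) / 1.0288
rho = 0.027994

0.027994


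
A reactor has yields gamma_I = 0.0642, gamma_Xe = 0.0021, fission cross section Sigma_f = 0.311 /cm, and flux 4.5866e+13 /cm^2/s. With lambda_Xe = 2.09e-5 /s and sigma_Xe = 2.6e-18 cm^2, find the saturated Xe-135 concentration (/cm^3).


Xe_eq = (gamma_I + gamma_Xe) * Sigma_f * phi / (lambda_Xe + sigma_Xe * phi)
Numerator = (0.0642 + 0.0021) * 0.311 * 4.5866e+13 = 9.457248e+11
Denominator = 2.09e-5 + 2.6e-18 * 4.5866e+13 = 1.401516e-04
Xe_eq = 9.457248e+11 / 1.401516e-04 = 6.7479e+15 /cm^3

6.7479e+15


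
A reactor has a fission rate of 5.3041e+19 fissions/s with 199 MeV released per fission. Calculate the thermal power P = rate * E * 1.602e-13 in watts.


P = fission_rate * E_MeV * 1.602e-13
P = 5.3041e+19 * 199 * 1.602e-13
P = 1.6909e+09 W

1.6909e+09


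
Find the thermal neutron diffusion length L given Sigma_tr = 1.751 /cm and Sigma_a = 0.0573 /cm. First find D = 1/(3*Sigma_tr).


D = 1 / (3 * Sigma_tr) = 1 / (3 * 1.751) = 0.1903674 cm
L = sqrt(D / Sigma_a)
L = sqrt(0.1903674 / 0.0573)
L = 1.8227 cm

1.8227


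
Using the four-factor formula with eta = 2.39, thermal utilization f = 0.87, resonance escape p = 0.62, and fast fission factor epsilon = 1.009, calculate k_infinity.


k_inf = eta * f * p * epsilon
k_inf = 2.39 * 0.87 * 0.62 * 1.009
k_inf = 1.3008

1.3008


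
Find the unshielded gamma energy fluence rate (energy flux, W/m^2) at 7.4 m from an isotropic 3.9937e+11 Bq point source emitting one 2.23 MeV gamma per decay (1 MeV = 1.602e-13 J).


psi = A * E * 1.602e-13 / (4*pi*r^2)
psi = 3.9937e+11 * 2.23 * 1.602e-13 / (4*pi*7.4^2)
psi = 2.0733e-04 W/m^2

2.0733e-04


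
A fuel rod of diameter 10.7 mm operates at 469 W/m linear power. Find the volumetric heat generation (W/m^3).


r = D / 2 / 1000 = 10.7 / 2 / 1000 = 0.00535 m
q''' = q' / (pi * r^2)
q''' = 469 / (pi * 0.00535^2)
q''' = 5.2157e+06 W/m^3

5.2157e+06


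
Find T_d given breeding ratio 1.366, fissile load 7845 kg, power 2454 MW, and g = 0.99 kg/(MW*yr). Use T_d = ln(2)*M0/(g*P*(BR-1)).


Breeding gain G = BR - 1 = 1.366 - 1 = 0.366
Fissile production rate = g * P * G = 0.99 * 2454 * 0.366 = 889.18236 kg/yr
T_d = ln(2) * M0 / (g * P * G)
T_d = ln(2) * 7845 / 889.18236 = 6.1154 yr

6.1154


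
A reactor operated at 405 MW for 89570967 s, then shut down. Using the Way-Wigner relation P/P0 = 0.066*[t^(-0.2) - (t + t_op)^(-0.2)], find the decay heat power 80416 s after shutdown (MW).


P/P0 = 0.066 * [t^(-0.2) - (t + t_op)^(-0.2)]
P/P0 = 0.066 * [80416^(-0.2) - (80416 + 89570967)^(-0.2)]
P/P0 = 0.066 * [0.1044555 - 0.02567371] = 0.005199598
P = 405 * 0.005199598 = 2.1058 MW

2.1058


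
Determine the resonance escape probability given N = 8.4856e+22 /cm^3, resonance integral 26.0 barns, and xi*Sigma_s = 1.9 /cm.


p = exp(-N * I * 1e-24 / (xi*Sigma_s))
p = exp(-8.4856e+22 * 26.0 * 1e-24 / 1.9)
p = 0.31311

0.31311


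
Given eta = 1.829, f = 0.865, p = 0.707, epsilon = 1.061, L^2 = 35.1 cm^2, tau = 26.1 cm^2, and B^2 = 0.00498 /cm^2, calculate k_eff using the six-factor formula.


k_inf = eta*f*p*eps = 1.829*0.865*0.707*1.061 = 1.186765
P_TNL = 1/(1 + L^2*B^2) = 1/(1 + 35.1*0.00498) = 0.8512102
P_FNL = exp(-B^2*tau) = exp(-0.00498*26.1) = 0.8781147
k_eff = k_inf * P_TNL * P_FNL = 1.186765 * 0.8512102 * 0.8781147
k_eff = 0.88706

0.88706


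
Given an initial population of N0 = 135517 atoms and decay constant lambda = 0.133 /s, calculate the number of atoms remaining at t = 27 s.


N = N0 * exp(-lambda * t)
N = 135517 * exp(-0.133 * 27)
N = 3736.3

3736.3


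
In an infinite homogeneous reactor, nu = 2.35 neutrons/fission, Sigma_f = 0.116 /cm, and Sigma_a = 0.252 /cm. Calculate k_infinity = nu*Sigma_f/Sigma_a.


k_inf = nu * Sigma_f / Sigma_a
k_inf = 2.35 * 0.116 / 0.252
k_inf = 1.0817

1.0817


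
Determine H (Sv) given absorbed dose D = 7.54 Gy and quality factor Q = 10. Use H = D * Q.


H = D * Q
H = 7.54 * 10
H = 75.400 Sv

75.400


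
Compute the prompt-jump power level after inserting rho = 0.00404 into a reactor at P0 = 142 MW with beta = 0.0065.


P1/P0 = beta / (beta - rho)
P1/P0 = 0.0065 / (0.0065 - 0.00404) = 2.642276
P1 = 142 * 2.642276 = 375.20 MW

375.20


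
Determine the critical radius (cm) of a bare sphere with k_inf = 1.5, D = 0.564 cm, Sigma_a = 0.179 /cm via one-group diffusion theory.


L^2 = D / Sigma_a = 0.564 / 0.179 = 3.150838 cm^2
B_m^2 = (k_inf - 1) / L^2 = (1.5 - 1) / 3.150838 = 0.1586879 /cm^2
For a bare sphere: B_g = pi/R, so R_c = pi / sqrt(B_m^2)
R_c = pi / sqrt(0.1586879) = 7.8864 cm

7.8864


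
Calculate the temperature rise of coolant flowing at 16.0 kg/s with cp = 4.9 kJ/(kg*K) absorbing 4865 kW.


dT = Q / (m_dot * cp)
dT = 4865 / (16.0 * 4.9)
dT = 62.054 C

62.054


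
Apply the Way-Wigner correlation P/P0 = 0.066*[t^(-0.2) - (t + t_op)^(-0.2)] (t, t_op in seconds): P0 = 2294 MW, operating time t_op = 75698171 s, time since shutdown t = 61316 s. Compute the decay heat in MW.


P/P0 = 0.066 * [t^(-0.2) - (t + t_op)^(-0.2)]
P/P0 = 0.066 * [61316^(-0.2) - (61316 + 75698171)^(-0.2)]
P/P0 = 0.066 * [0.1102771 - 0.02655294] = 0.005525795
P = 2294 * 0.005525795 = 12.676 MW

12.676


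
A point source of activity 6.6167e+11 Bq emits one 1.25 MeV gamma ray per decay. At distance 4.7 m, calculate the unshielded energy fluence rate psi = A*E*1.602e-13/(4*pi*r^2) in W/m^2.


psi = A * E * 1.602e-13 / (4*pi*r^2)
psi = 6.6167e+11 * 1.25 * 1.602e-13 / (4*pi*4.7^2)
psi = 4.7732e-04 W/m^2

4.7732e-04


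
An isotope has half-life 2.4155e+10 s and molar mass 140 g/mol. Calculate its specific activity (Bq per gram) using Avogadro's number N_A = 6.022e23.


lambda = ln(2) / t_half = ln(2) / 2.4155e+10 = 2.869581e-11 /s
SA = lambda * N_A / M
SA = 2.869581e-11 * 6.022e23 / 140
SA = 1.2343e+11 Bq/g

1.2343e+11


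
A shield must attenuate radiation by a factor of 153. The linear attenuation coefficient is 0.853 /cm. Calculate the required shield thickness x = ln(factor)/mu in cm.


x = ln(factor) / mu
x = ln(153) / 0.853
x = 5.8973 cm

5.8973


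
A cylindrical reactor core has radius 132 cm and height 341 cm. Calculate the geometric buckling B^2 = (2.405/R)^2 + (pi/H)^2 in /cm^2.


B^2 = (2.405/R)^2 + (pi/H)^2
B^2 = (2.405/132)^2 + (pi/341)^2
B^2 = 4.1683e-04 /cm^2

4.1683e-04


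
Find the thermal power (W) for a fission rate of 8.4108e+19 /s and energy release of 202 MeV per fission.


P = fission_rate * E_MeV * 1.602e-13
P = 8.4108e+19 * 202 * 1.602e-13
P = 2.7218e+09 W

2.7218e+09


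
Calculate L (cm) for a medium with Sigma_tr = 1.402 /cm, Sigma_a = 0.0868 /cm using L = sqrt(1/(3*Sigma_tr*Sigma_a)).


D = 1 / (3 * Sigma_tr) = 1 / (3 * 1.402) = 0.2377556 cm
L = sqrt(D / Sigma_a)
L = sqrt(0.2377556 / 0.0868)
L = 1.6550 cm

1.6550


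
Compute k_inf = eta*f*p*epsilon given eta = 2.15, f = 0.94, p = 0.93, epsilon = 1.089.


k_inf = eta * f * p * epsilon
k_inf = 2.15 * 0.94 * 0.93 * 1.089
k_inf = 2.0468

2.0468


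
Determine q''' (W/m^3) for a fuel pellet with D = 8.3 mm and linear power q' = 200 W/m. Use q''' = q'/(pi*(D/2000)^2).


r = D / 2 / 1000 = 8.3 / 2 / 1000 = 0.00415 m
q''' = q' / (pi * r^2)
q''' = 200 / (pi * 0.00415^2)
q''' = 3.6964e+06 W/m^3

3.6964e+06


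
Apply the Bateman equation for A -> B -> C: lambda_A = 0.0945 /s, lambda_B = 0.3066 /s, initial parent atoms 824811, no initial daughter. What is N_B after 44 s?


N_B(t) = lambda_A * N_A0 / (lambda_B - lambda_A) * [exp(-lambda_A*t) - exp(-lambda_B*t)]
exp(-0.0945*44) = 0.01563880; exp(-0.3066*44) = 1.384184e-06
N_B = 0.0945 * 824811 / (0.3066 - 0.0945) * (0.01563880 - 1.384184e-06)
N_B = 5746.6

5746.6


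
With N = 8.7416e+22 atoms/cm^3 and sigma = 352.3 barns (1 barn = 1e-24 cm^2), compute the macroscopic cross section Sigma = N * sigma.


Sigma = N * sigma_barns * 1e-24
Sigma = 8.7416e+22 * 352.3 * 1e-24
Sigma = 30.797 /cm

30.797


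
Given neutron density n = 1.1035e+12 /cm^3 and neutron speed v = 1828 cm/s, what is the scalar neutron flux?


phi = n * v
phi = 1.1035e+12 * 1828
phi = 2.0172e+15 /cm^2/s

2.0172e+15


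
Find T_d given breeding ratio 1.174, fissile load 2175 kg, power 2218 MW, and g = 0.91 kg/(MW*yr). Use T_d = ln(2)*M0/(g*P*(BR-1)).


Breeding gain G = BR - 1 = 1.174 - 1 = 0.174
Fissile production rate = g * P * G = 0.91 * 2218 * 0.174 = 351.19812 kg/yr
T_d = ln(2) * M0 / (g * P * G)
T_d = ln(2) * 2175 / 351.19812 = 4.2927 yr

4.2927


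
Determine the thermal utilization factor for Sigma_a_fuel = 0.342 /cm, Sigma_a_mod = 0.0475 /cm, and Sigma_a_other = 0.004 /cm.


f = Sigma_a_fuel / (Sigma_a_fuel + Sigma_a_mod + Sigma_a_other)
f = 0.342 / (0.342 + 0.0475 + 0.004)
f = 0.86912

0.86912


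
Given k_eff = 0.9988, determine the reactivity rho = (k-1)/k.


rho = (k_eff - 1) / k_eff
rho = (0.9988 - 1) / 0.9988
rho = -0.0012014

-0.0012014


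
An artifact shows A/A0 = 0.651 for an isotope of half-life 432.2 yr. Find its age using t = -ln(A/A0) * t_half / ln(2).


lambda = ln(2) / t_half = ln(2) / 432.2 = 0.001603765 /yr
t = -ln(A/A0) / lambda
t = -ln(0.651) / 0.001603765
t = 267.65 yr

267.65


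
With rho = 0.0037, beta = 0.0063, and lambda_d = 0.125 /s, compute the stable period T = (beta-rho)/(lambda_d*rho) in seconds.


T = (beta - rho) / (lambda_d * rho)
T = (0.0063 - 0.0037) / (0.125 * 0.0037)
T = 5.6216 s

5.6216


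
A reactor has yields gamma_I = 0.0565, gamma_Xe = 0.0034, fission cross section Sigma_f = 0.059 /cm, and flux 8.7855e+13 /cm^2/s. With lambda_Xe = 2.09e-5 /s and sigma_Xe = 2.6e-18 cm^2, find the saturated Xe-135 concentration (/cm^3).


Xe_eq = (gamma_I + gamma_Xe) * Sigma_f * phi / (lambda_Xe + sigma_Xe * phi)
Numerator = (0.0565 + 0.0034) * 0.059 * 8.7855e+13 = 3.104884e+11
Denominator = 2.09e-5 + 2.6e-18 * 8.7855e+13 = 2.493230e-04
Xe_eq = 3.104884e+11 / 2.493230e-04 = 1.2453e+15 /cm^3

1.2453e+15


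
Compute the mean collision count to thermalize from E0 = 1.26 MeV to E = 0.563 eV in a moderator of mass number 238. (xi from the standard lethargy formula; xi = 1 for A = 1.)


xi = 1 + (A-1)^2/(2A)*ln((A-1)/(A+1)) = 0.008379872 (for A = 238)
n = ln(E0/E) / xi
n = ln(1.26e6 / 0.563) / 0.008379872
n = ln(2.238011e+06) / 0.008379872 = 1744.8

1744.8


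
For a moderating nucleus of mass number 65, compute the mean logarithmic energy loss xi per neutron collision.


xi = 1 + (A-1)^2/(2A) * ln((A-1)/(A+1))
xi = 1 + (65-1)^2/(2*65) * ln((65-1)/(65 +1))
xi = 0.030456

0.030456


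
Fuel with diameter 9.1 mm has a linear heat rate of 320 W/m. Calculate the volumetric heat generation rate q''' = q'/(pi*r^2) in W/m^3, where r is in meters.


r = D / 2 / 1000 = 9.1 / 2 / 1000 = 0.00455 m
q''' = q' / (pi * r^2)
q''' = 320 / (pi * 0.00455^2)
q''' = 4.9201e+06 W/m^3

4.9201e+06


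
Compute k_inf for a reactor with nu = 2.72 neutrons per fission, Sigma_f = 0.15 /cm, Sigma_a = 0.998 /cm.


k_inf = nu * Sigma_f / Sigma_a
k_inf = 2.72 * 0.15 / 0.998
k_inf = 0.40882

0.40882


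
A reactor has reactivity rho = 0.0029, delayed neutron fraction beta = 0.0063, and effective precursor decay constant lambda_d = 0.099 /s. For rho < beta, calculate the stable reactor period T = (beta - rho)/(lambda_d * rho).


T = (beta - rho) / (lambda_d * rho)
T = (0.0063 - 0.0029) / (0.099 * 0.0029)
T = 11.843 s

11.843


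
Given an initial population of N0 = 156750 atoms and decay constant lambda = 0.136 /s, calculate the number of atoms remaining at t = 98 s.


N = N0 * exp(-lambda * t)
N = 156750 * exp(-0.136 * 98)
N = 0.25523

0.25523


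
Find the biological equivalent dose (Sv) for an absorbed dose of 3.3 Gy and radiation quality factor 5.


H = D * Q
H = 3.3 * 5
H = 16.500 Sv

16.500


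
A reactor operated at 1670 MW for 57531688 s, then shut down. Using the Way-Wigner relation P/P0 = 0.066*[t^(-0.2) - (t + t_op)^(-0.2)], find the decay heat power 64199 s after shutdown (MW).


P/P0 = 0.066 * [t^(-0.2) - (t + t_op)^(-0.2)]
P/P0 = 0.066 * [64199^(-0.2) - (64199 + 57531688)^(-0.2)]
P/P0 = 0.066 * [0.1092683 - 0.02804928] = 0.005360455
P = 1670 * 0.005360455 = 8.9520 MW

8.9520


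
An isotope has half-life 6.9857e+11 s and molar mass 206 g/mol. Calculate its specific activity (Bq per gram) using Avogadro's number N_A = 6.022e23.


lambda = ln(2) / t_half = ln(2) / 6.9857e+11 = 9.922373e-13 /s
SA = lambda * N_A / M
SA = 9.922373e-13 * 6.022e23 / 206
SA = 2.9006e+09 Bq/g

2.9006e+09


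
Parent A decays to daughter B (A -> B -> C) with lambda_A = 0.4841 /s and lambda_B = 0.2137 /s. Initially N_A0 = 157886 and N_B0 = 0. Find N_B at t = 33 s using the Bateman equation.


N_B(t) = lambda_A * N_A0 / (lambda_B - lambda_A) * [exp(-lambda_A*t) - exp(-lambda_B*t)]
exp(-0.4841*33) = 1.153494e-07; exp(-0.2137*33) = 8.655893e-04
N_B = 0.4841 * 157886 / (0.2137 - 0.4841) * (1.153494e-07 - 8.655893e-04)
N_B = 244.64

244.64


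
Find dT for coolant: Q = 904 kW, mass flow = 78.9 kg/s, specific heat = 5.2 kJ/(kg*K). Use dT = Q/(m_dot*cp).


dT = Q / (m_dot * cp)
dT = 904 / (78.9 * 5.2)
dT = 2.2034 C

2.2034


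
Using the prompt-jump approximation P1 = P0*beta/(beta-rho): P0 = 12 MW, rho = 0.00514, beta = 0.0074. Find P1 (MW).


P1/P0 = beta / (beta - rho)
P1/P0 = 0.0074 / (0.0074 - 0.00514) = 3.274336
P1 = 12 * 3.274336 = 39.292 MW

39.292


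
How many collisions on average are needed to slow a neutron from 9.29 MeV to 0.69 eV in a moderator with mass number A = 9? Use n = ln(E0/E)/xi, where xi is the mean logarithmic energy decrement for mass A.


xi = 1 + (A-1)^2/(2A)*ln((A-1)/(A+1)) = 0.2066007 (for A = 9)
n = ln(E0/E) / xi
n = ln(9.29e6 / 0.69) / 0.2066007
n = ln(1.346377e+07) / 0.2066007 = 79.455

79.455


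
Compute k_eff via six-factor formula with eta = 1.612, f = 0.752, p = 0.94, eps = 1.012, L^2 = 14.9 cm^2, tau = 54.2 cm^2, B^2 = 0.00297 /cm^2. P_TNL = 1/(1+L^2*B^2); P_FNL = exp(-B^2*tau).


k_inf = eta*f*p*eps = 1.612*0.752*0.94*1.012 = 1.153164
P_TNL = 1/(1 + L^2*B^2) = 1/(1 + 14.9*0.00297) = 0.9576223
P_FNL = exp(-B^2*tau) = exp(-0.00297*54.2) = 0.8513142
k_eff = k_inf * P_TNL * P_FNL = 1.153164 * 0.9576223 * 0.8513142
k_eff = 0.94010

0.94010


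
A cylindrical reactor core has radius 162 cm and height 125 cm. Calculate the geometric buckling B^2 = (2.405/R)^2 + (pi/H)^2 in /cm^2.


B^2 = (2.405/R)^2 + (pi/H)^2
B^2 = (2.405/162)^2 + (pi/125)^2
B^2 = 8.5205e-04 /cm^2

8.5205e-04


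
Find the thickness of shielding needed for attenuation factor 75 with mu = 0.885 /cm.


x = ln(factor) / mu
x = ln(75) / 0.885
x = 4.8785 cm

4.8785


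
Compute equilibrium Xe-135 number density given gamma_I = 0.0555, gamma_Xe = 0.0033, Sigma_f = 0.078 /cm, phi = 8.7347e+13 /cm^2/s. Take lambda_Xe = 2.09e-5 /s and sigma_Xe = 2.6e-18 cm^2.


Xe_eq = (gamma_I + gamma_Xe) * Sigma_f * phi / (lambda_Xe + sigma_Xe * phi)
Numerator = (0.0555 + 0.0033) * 0.078 * 8.7347e+13 = 4.006083e+11
Denominator = 2.09e-5 + 2.6e-18 * 8.7347e+13 = 2.480022e-04
Xe_eq = 4.006083e+11 / 2.480022e-04 = 1.6153e+15 /cm^3

1.6153e+15


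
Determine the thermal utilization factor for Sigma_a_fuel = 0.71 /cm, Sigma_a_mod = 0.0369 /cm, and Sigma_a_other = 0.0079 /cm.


f = Sigma_a_fuel / (Sigma_a_fuel + Sigma_a_mod + Sigma_a_other)
f = 0.71 / (0.71 + 0.0369 + 0.0079)
f = 0.94065

0.94065


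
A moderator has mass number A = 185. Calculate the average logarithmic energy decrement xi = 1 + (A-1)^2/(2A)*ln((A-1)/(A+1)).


xi = 1 + (A-1)^2/(2A) * ln((A-1)/(A+1))
xi = 1 + (185-1)^2/(2*185) * ln((185-1)/(185 +1))
xi = 0.010772

0.010772


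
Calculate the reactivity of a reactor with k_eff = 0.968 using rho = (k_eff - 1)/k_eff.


rho = (k_eff - 1) / k_eff
rho = (0.968 - 1) / 0.968
rho = -0.033058

-0.033058


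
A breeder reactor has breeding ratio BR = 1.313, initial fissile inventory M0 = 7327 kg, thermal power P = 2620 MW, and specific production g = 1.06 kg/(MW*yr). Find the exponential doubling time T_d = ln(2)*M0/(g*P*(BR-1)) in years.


Breeding gain G = BR - 1 = 1.313 - 1 = 0.313
Fissile production rate = g * P * G = 1.06 * 2620 * 0.313 = 869.2636 kg/yr
T_d = ln(2) * M0 / (g * P * G)
T_d = ln(2) * 7327 / 869.2636 = 5.8425 yr

5.8425


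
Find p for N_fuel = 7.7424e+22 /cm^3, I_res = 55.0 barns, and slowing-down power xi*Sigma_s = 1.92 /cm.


p = exp(-N * I * 1e-24 / (xi*Sigma_s))
p = exp(-7.7424e+22 * 55.0 * 1e-24 / 1.92)
p = 0.10884

0.10884


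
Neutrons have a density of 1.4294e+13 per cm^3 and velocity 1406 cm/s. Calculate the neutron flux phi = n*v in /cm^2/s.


phi = n * v
phi = 1.4294e+13 * 1406
phi = 2.0097e+16 /cm^2/s

2.0097e+16


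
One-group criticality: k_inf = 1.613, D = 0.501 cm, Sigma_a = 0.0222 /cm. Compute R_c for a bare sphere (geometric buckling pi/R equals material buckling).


L^2 = D / Sigma_a = 0.501 / 0.0222 = 22.56757 cm^2
B_m^2 = (k_inf - 1) / L^2 = (1.613 - 1) / 22.56757 = 0.02716287 /cm^2
For a bare sphere: B_g = pi/R, so R_c = pi / sqrt(B_m^2)
R_c = pi / sqrt(0.02716287) = 19.062 cm

19.062


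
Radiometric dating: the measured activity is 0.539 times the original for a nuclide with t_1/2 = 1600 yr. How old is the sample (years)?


lambda = ln(2) / t_half = ln(2) / 1600 = 4.332170e-04 /yr
t = -ln(A/A0) / lambda
t = -ln(0.539) / 4.332170e-04
t = 1426.6 yr

1426.6


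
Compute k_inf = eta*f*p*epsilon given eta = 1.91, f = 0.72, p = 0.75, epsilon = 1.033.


k_inf = eta * f * p * epsilon
k_inf = 1.91 * 0.72 * 0.75 * 1.033
k_inf = 1.0654

1.0654


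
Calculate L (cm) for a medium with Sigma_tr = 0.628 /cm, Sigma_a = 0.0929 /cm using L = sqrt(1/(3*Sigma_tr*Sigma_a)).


D = 1 / (3 * Sigma_tr) = 1 / (3 * 0.628) = 0.5307856 cm
L = sqrt(D / Sigma_a)
L = sqrt(0.5307856 / 0.0929)
L = 2.3903 cm

2.3903


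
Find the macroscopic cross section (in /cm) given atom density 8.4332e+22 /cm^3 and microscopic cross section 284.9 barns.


Sigma = N * sigma_barns * 1e-24
Sigma = 8.4332e+22 * 284.9 * 1e-24
Sigma = 24.026 /cm

24.026


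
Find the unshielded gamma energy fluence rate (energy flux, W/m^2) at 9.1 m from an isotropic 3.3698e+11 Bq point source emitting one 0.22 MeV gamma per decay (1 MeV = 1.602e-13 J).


psi = A * E * 1.602e-13 / (4*pi*r^2)
psi = 3.3698e+11 * 0.22 * 1.602e-13 / (4*pi*9.1^2)
psi = 1.1413e-05 W/m^2

1.1413e-05


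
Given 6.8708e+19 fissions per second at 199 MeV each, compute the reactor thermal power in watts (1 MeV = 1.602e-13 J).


P = fission_rate * E_MeV * 1.602e-13
P = 6.8708e+19 * 199 * 1.602e-13
P = 2.1904e+09 W

2.1904e+09


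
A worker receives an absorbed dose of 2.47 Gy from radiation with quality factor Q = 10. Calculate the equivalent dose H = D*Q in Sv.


H = D * Q
H = 2.47 * 10
H = 24.700 Sv

24.700


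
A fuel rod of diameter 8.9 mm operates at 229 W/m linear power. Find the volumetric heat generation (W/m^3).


r = D / 2 / 1000 = 8.9 / 2 / 1000 = 0.00445 m
q''' = q' / (pi * r^2)
q''' = 229 / (pi * 0.00445^2)
q''' = 3.6810e+06 W/m^3

3.6810e+06


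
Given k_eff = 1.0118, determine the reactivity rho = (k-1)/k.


rho = (k_eff - 1) / k_eff
rho = (1.0118 - 1) / 1.0118
rho = 0.011662

0.011662


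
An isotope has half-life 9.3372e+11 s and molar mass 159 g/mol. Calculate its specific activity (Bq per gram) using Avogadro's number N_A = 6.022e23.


lambda = ln(2) / t_half = ln(2) / 9.3372e+11 = 7.423501e-13 /s
SA = lambda * N_A / M
SA = 7.423501e-13 * 6.022e23 / 159
SA = 2.8116e+09 Bq/g

2.8116e+09


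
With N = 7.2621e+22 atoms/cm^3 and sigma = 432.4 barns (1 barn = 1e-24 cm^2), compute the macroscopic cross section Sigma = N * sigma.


Sigma = N * sigma_barns * 1e-24
Sigma = 7.2621e+22 * 432.4 * 1e-24
Sigma = 31.401 /cm

31.401


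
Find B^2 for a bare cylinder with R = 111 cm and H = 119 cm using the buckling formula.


B^2 = (2.405/R)^2 + (pi/H)^2
B^2 = (2.405/111)^2 + (pi/119)^2
B^2 = 0.0011664 /cm^2

0.0011664


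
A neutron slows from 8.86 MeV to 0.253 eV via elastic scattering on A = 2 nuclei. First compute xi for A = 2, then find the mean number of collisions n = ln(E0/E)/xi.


xi = 1 + (A-1)^2/(2A)*ln((A-1)/(A+1)) = 0.7253469 (for A = 2)
n = ln(E0/E) / xi
n = ln(8.86e6 / 0.253) / 0.7253469
n = ln(3.501976e+07) / 0.7253469 = 23.949

23.949


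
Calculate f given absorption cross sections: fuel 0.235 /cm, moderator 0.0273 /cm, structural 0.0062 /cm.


f = Sigma_a_fuel / (Sigma_a_fuel + Sigma_a_mod + Sigma_a_other)
f = 0.235 / (0.235 + 0.0273 + 0.0062)
f = 0.87523

0.87523


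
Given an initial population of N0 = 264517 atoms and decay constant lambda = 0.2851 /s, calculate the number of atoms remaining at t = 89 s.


N = N0 * exp(-lambda * t)
N = 264517 * exp(-0.2851 * 89)
N = 2.5276e-06

2.5276e-06


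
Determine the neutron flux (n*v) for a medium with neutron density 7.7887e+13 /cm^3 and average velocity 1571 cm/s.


phi = n * v
phi = 7.7887e+13 * 1571
phi = 1.2236e+17 /cm^2/s

1.2236e+17


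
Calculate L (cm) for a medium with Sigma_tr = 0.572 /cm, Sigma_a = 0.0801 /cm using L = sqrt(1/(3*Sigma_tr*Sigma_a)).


D = 1 / (3 * Sigma_tr) = 1 / (3 * 0.572) = 0.5827506 cm
L = sqrt(D / Sigma_a)
L = sqrt(0.5827506 / 0.0801)
L = 2.6973 cm

2.6973


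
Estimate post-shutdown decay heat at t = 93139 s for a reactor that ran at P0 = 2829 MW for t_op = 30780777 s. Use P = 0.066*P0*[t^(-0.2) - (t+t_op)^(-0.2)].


P/P0 = 0.066 * [t^(-0.2) - (t + t_op)^(-0.2)]
P/P0 = 0.066 * [93139^(-0.2) - (93139 + 30780777)^(-0.2)]
P/P0 = 0.066 * [0.1014317 - 0.03177471] = 0.004597361
P = 2829 * 0.004597361 = 13.006 MW

13.006


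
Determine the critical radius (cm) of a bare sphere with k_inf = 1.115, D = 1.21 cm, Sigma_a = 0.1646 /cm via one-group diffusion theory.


L^2 = D / Sigma_a = 1.21 / 0.1646 = 7.351154 cm^2
B_m^2 = (k_inf - 1) / L^2 = (1.115 - 1) / 7.351154 = 0.01564380 /cm^2
For a bare sphere: B_g = pi/R, so R_c = pi / sqrt(B_m^2)
R_c = pi / sqrt(0.01564380) = 25.118 cm

25.118


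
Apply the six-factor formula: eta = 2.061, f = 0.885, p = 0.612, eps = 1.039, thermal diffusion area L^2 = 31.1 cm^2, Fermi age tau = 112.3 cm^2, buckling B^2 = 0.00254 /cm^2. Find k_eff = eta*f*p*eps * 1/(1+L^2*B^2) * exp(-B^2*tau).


k_inf = eta*f*p*eps = 2.061*0.885*0.612*1.039 = 1.159814
P_TNL = 1/(1 + L^2*B^2) = 1/(1 + 31.1*0.00254) = 0.9267892
P_FNL = exp(-B^2*tau) = exp(-0.00254*112.3) = 0.7518323
k_eff = k_inf * P_TNL * P_FNL = 1.159814 * 0.9267892 * 0.7518323
k_eff = 0.80815

0.80815


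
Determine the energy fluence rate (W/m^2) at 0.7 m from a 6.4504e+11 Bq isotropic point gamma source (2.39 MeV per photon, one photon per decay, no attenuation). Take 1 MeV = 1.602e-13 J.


psi = A * E * 1.602e-13 / (4*pi*r^2)
psi = 6.4504e+11 * 2.39 * 1.602e-13 / (4*pi*0.7^2)
psi = 0.040109 W/m^2

0.040109


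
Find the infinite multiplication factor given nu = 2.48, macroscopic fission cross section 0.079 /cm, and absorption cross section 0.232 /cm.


k_inf = nu * Sigma_f / Sigma_a
k_inf = 2.48 * 0.079 / 0.232
k_inf = 0.84448

0.84448


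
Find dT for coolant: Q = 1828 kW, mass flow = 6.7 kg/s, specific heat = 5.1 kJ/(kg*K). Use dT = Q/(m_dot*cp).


dT = Q / (m_dot * cp)
dT = 1828 / (6.7 * 5.1)
dT = 53.497 C

53.497


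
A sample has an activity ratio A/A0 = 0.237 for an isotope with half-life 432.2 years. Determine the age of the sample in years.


lambda = ln(2) / t_half = ln(2) / 432.2 = 0.001603765 /yr
t = -ln(A/A0) / lambda
t = -ln(0.237) / 0.001603765
t = 897.70 yr

897.70


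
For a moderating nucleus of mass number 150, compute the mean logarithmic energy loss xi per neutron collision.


xi = 1 + (A-1)^2/(2A) * ln((A-1)/(A+1))
xi = 1 + (150-1)^2/(2*150) * ln((150-1)/(150 +1))
xi = 0.013274

0.013274


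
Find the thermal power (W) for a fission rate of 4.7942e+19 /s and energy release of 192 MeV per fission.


P = fission_rate * E_MeV * 1.602e-13
P = 4.7942e+19 * 192 * 1.602e-13
P = 1.4746e+09 W

1.4746e+09


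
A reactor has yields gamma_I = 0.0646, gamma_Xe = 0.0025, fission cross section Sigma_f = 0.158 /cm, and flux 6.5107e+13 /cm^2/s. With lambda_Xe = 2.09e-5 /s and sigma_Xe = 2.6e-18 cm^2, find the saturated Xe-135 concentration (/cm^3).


Xe_eq = (gamma_I + gamma_Xe) * Sigma_f * phi / (lambda_Xe + sigma_Xe * phi)
Numerator = (0.0646 + 0.0025) * 0.158 * 6.5107e+13 = 6.902514e+11
Denominator = 2.09e-5 + 2.6e-18 * 6.5107e+13 = 1.901782e-04
Xe_eq = 6.902514e+11 / 1.901782e-04 = 3.6295e+15 /cm^3

3.6295e+15


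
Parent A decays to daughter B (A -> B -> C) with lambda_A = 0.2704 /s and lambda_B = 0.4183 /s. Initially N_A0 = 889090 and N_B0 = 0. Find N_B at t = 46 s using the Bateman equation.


N_B(t) = lambda_A * N_A0 / (lambda_B - lambda_A) * [exp(-lambda_A*t) - exp(-lambda_B*t)]
exp(-0.2704*46) = 3.963433e-06; exp(-0.4183*46) = 4.399390e-09
N_B = 0.2704 * 889090 / (0.4183 - 0.2704) * (3.963433e-06 - 4.399390e-09)
N_B = 6.4354

6.4354


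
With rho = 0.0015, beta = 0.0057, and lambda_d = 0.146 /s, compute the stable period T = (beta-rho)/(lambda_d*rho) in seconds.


T = (beta - rho) / (lambda_d * rho)
T = (0.0057 - 0.0015) / (0.146 * 0.0015)
T = 19.178 s

19.178


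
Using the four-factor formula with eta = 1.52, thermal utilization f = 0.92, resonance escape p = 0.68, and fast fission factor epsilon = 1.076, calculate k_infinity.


k_inf = eta * f * p * epsilon
k_inf = 1.52 * 0.92 * 0.68 * 1.076
k_inf = 1.0232

1.0232


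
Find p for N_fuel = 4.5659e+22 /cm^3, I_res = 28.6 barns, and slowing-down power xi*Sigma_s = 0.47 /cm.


p = exp(-N * I * 1e-24 / (xi*Sigma_s))
p = exp(-4.5659e+22 * 28.6 * 1e-24 / 0.47)
p = 0.062138

0.062138


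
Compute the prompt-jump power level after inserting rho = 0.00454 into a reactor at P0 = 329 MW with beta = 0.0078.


P1/P0 = beta / (beta - rho)
P1/P0 = 0.0078 / (0.0078 - 0.00454) = 2.392638
P1 = 329 * 2.392638 = 787.18 MW

787.18


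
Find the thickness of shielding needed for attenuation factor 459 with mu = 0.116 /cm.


x = ln(factor) / mu
x = ln(459) / 0.116
x = 52.837 cm

52.837


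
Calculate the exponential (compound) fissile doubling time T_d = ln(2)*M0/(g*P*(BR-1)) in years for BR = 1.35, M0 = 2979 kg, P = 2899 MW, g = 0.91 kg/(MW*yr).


Breeding gain G = BR - 1 = 1.35 - 1 = 0.35
Fissile production rate = g * P * G = 0.91 * 2899 * 0.35 = 923.3315 kg/yr
T_d = ln(2) * M0 / (g * P * G)
T_d = ln(2) * 2979 / 923.3315 = 2.2363 yr

2.2363


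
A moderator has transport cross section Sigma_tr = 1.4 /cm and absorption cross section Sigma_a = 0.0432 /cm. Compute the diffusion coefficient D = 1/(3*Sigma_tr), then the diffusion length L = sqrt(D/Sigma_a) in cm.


D = 1 / (3 * Sigma_tr) = 1 / (3 * 1.4) = 0.2380952 cm
L = sqrt(D / Sigma_a)
L = sqrt(0.2380952 / 0.0432)
L = 2.3477 cm

2.3477


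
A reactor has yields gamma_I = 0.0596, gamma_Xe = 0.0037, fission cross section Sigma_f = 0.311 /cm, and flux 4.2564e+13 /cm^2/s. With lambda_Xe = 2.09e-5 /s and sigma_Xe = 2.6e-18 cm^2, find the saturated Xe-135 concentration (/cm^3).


Xe_eq = (gamma_I + gamma_Xe) * Sigma_f * phi / (lambda_Xe + sigma_Xe * phi)
Numerator = (0.0596 + 0.0037) * 0.311 * 4.2564e+13 = 8.379277e+11
Denominator = 2.09e-5 + 2.6e-18 * 4.2564e+13 = 1.315664e-04
Xe_eq = 8.379277e+11 / 1.315664e-04 = 6.3689e+15 /cm^3

6.3689e+15


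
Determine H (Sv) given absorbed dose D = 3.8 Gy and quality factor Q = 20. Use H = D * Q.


H = D * Q
H = 3.8 * 20
H = 76.000 Sv

76.000


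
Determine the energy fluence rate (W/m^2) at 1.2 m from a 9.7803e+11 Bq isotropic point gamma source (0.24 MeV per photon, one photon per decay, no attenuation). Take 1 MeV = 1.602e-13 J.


psi = A * E * 1.602e-13 / (4*pi*r^2)
psi = 9.7803e+11 * 0.24 * 1.602e-13 / (4*pi*1.2^2)
psi = 0.0020780 W/m^2

0.0020780


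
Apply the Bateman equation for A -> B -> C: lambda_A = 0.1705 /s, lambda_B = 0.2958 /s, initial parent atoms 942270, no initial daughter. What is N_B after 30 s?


N_B(t) = lambda_A * N_A0 / (lambda_B - lambda_A) * [exp(-lambda_A*t) - exp(-lambda_B*t)]
exp(-0.1705*30) = 0.006005978; exp(-0.2958*30) = 1.399815e-04
N_B = 0.1705 * 942270 / (0.2958 - 0.1705) * (0.006005978 - 1.399815e-04)
N_B = 7521.3

7521.3


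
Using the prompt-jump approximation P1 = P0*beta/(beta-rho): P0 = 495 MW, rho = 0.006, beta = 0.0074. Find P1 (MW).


P1/P0 = beta / (beta - rho)
P1/P0 = 0.0074 / (0.0074 - 0.006) = 5.285714
P1 = 495 * 5.285714 = 2616.4 MW

2616.4


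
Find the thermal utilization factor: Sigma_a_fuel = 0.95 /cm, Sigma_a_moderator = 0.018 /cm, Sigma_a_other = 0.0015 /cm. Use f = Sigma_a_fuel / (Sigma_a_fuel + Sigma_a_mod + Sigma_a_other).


f = Sigma_a_fuel / (Sigma_a_fuel + Sigma_a_mod + Sigma_a_other)
f = 0.95 / (0.95 + 0.018 + 0.0015)
f = 0.97989

0.97989


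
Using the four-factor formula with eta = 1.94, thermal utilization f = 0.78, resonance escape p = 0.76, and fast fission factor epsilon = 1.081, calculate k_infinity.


k_inf = eta * f * p * epsilon
k_inf = 1.94 * 0.78 * 0.76 * 1.081
k_inf = 1.2432

1.2432


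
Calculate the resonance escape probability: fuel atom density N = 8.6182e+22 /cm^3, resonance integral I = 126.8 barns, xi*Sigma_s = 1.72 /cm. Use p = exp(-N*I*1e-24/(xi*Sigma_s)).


p = exp(-N * I * 1e-24 / (xi*Sigma_s))
p = exp(-8.6182e+22 * 126.8 * 1e-24 / 1.72)
p = 0.0017408

0.0017408


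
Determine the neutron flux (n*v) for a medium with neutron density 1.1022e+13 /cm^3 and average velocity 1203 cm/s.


phi = n * v
phi = 1.1022e+13 * 1203
phi = 1.3259e+16 /cm^2/s

1.3259e+16


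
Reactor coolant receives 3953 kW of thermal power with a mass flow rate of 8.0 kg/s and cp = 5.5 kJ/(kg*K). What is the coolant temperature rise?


dT = Q / (m_dot * cp)
dT = 3953 / (8.0 * 5.5)
dT = 89.841 C

89.841


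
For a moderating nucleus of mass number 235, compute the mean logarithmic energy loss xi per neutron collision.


xi = 1 + (A-1)^2/(2A) * ln((A-1)/(A+1))
xi = 1 + (235-1)^2/(2*235) * ln((235-1)/(235 +1))
xi = 0.0084865

0.0084865


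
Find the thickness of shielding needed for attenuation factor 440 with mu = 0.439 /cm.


x = ln(factor) / mu
x = ln(440) / 0.439
x = 13.865 cm

13.865


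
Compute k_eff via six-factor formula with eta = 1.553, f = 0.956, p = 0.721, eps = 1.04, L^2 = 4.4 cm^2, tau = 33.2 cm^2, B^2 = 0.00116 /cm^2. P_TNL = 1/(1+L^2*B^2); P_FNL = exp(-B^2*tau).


k_inf = eta*f*p*eps = 1.553*0.956*0.721*1.04 = 1.113263
P_TNL = 1/(1 + L^2*B^2) = 1/(1 + 4.4*0.00116) = 0.9949219
P_FNL = exp(-B^2*tau) = exp(-0.00116*33.2) = 0.9622202
k_eff = k_inf * P_TNL * P_FNL = 1.113263 * 0.9949219 * 0.9622202
k_eff = 1.0658

1.0658


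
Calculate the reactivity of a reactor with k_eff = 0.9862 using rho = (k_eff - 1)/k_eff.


rho = (k_eff - 1) / k_eff
rho = (0.9862 - 1) / 0.9862
rho = -0.013993

-0.013993


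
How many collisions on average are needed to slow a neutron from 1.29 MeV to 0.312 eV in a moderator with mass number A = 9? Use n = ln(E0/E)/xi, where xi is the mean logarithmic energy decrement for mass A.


xi = 1 + (A-1)^2/(2A)*ln((A-1)/(A+1)) = 0.2066007 (for A = 9)
n = ln(E0/E) / xi
n = ln(1.29e6 / 0.312) / 0.2066007
n = ln(4.134615e+06) / 0.2066007 = 73.741

73.741


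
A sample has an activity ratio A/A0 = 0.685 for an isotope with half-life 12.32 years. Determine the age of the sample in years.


lambda = ln(2) / t_half = ln(2) / 12.32 = 0.05626195 /yr
t = -ln(A/A0) / lambda
t = -ln(0.685) / 0.05626195
t = 6.7246 yr

6.7246


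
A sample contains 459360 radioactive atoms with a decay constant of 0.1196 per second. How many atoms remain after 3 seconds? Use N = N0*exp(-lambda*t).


N = N0 * exp(-lambda * t)
N = 459360 * exp(-0.1196 * 3)
N = 320869

320869


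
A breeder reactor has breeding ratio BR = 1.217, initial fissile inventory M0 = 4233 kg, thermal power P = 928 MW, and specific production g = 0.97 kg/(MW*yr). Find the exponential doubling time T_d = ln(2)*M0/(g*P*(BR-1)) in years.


Breeding gain G = BR - 1 = 1.217 - 1 = 0.217
Fissile production rate = g * P * G = 0.97 * 928 * 0.217 = 195.33472 kg/yr
T_d = ln(2) * M0 / (g * P * G)
T_d = ln(2) * 4233 / 195.33472 = 15.021 yr

15.021


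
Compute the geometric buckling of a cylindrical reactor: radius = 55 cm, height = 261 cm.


B^2 = (2.405/R)^2 + (pi/H)^2
B^2 = (2.405/55)^2 + (pi/261)^2
B^2 = 0.0020570 /cm^2

0.0020570


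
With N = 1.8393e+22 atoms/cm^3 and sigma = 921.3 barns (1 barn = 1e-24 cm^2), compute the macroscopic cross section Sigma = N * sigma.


Sigma = N * sigma_barns * 1e-24
Sigma = 1.8393e+22 * 921.3 * 1e-24
Sigma = 16.945 /cm

16.945


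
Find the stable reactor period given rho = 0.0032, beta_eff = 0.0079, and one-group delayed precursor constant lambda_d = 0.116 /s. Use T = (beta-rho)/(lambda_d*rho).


T = (beta - rho) / (lambda_d * rho)
T = (0.0079 - 0.0032) / (0.116 * 0.0032)
T = 12.662 s

12.662


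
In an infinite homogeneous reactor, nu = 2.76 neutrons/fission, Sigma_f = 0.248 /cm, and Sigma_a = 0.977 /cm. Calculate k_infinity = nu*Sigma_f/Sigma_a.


k_inf = nu * Sigma_f / Sigma_a
k_inf = 2.76 * 0.248 / 0.977
k_inf = 0.70059

0.70059


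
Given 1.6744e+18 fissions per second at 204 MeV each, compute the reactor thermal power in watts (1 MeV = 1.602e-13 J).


P = fission_rate * E_MeV * 1.602e-13
P = 1.6744e+18 * 204 * 1.602e-13
P = 5.4721e+07 W

5.4721e+07


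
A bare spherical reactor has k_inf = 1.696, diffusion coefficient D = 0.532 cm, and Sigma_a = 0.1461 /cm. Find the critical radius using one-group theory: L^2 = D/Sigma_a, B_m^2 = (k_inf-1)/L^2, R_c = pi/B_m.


L^2 = D / Sigma_a = 0.532 / 0.1461 = 3.641342 cm^2
B_m^2 = (k_inf - 1) / L^2 = (1.696 - 1) / 3.641342 = 0.1911383 /cm^2
For a bare sphere: B_g = pi/R, so R_c = pi / sqrt(B_m^2)
R_c = pi / sqrt(0.1911383) = 7.1858 cm

7.1858
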